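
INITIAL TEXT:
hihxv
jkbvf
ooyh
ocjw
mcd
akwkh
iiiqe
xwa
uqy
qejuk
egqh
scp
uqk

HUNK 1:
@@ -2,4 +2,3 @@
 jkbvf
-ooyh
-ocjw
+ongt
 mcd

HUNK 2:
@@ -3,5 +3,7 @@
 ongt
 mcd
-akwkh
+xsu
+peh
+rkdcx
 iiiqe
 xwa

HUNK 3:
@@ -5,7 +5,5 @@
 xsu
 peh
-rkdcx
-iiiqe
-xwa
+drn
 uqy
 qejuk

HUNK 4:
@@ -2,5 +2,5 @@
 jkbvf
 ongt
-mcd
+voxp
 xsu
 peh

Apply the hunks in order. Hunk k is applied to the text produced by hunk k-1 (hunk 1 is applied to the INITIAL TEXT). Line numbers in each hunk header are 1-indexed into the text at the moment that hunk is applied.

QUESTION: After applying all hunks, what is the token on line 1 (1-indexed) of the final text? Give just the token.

Answer: hihxv

Derivation:
Hunk 1: at line 2 remove [ooyh,ocjw] add [ongt] -> 12 lines: hihxv jkbvf ongt mcd akwkh iiiqe xwa uqy qejuk egqh scp uqk
Hunk 2: at line 3 remove [akwkh] add [xsu,peh,rkdcx] -> 14 lines: hihxv jkbvf ongt mcd xsu peh rkdcx iiiqe xwa uqy qejuk egqh scp uqk
Hunk 3: at line 5 remove [rkdcx,iiiqe,xwa] add [drn] -> 12 lines: hihxv jkbvf ongt mcd xsu peh drn uqy qejuk egqh scp uqk
Hunk 4: at line 2 remove [mcd] add [voxp] -> 12 lines: hihxv jkbvf ongt voxp xsu peh drn uqy qejuk egqh scp uqk
Final line 1: hihxv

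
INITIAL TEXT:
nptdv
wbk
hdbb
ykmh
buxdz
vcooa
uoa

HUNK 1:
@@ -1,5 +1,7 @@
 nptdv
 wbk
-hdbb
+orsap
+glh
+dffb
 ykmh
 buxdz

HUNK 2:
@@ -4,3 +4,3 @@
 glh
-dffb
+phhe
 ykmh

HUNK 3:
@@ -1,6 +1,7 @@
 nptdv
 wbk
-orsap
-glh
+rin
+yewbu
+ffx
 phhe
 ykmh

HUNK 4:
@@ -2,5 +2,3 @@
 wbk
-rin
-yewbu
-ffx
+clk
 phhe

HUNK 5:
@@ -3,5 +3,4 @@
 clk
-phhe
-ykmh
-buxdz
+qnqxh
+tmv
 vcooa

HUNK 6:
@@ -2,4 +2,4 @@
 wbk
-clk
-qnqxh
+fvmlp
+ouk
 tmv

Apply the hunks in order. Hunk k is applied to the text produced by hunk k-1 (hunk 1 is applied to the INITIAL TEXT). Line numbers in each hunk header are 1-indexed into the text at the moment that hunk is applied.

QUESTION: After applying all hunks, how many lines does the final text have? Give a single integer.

Hunk 1: at line 1 remove [hdbb] add [orsap,glh,dffb] -> 9 lines: nptdv wbk orsap glh dffb ykmh buxdz vcooa uoa
Hunk 2: at line 4 remove [dffb] add [phhe] -> 9 lines: nptdv wbk orsap glh phhe ykmh buxdz vcooa uoa
Hunk 3: at line 1 remove [orsap,glh] add [rin,yewbu,ffx] -> 10 lines: nptdv wbk rin yewbu ffx phhe ykmh buxdz vcooa uoa
Hunk 4: at line 2 remove [rin,yewbu,ffx] add [clk] -> 8 lines: nptdv wbk clk phhe ykmh buxdz vcooa uoa
Hunk 5: at line 3 remove [phhe,ykmh,buxdz] add [qnqxh,tmv] -> 7 lines: nptdv wbk clk qnqxh tmv vcooa uoa
Hunk 6: at line 2 remove [clk,qnqxh] add [fvmlp,ouk] -> 7 lines: nptdv wbk fvmlp ouk tmv vcooa uoa
Final line count: 7

Answer: 7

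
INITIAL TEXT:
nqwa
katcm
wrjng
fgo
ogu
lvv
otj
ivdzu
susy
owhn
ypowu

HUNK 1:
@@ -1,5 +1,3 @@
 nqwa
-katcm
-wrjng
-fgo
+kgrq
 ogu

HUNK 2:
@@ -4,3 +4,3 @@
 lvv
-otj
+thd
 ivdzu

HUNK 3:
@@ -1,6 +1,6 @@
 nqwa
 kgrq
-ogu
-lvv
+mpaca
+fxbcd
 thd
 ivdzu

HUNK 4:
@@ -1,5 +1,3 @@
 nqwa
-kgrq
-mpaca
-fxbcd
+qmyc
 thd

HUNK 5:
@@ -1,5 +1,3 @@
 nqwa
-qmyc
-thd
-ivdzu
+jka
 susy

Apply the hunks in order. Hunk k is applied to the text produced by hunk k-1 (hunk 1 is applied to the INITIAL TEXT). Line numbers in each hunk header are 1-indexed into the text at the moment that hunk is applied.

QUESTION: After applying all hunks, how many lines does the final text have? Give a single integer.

Hunk 1: at line 1 remove [katcm,wrjng,fgo] add [kgrq] -> 9 lines: nqwa kgrq ogu lvv otj ivdzu susy owhn ypowu
Hunk 2: at line 4 remove [otj] add [thd] -> 9 lines: nqwa kgrq ogu lvv thd ivdzu susy owhn ypowu
Hunk 3: at line 1 remove [ogu,lvv] add [mpaca,fxbcd] -> 9 lines: nqwa kgrq mpaca fxbcd thd ivdzu susy owhn ypowu
Hunk 4: at line 1 remove [kgrq,mpaca,fxbcd] add [qmyc] -> 7 lines: nqwa qmyc thd ivdzu susy owhn ypowu
Hunk 5: at line 1 remove [qmyc,thd,ivdzu] add [jka] -> 5 lines: nqwa jka susy owhn ypowu
Final line count: 5

Answer: 5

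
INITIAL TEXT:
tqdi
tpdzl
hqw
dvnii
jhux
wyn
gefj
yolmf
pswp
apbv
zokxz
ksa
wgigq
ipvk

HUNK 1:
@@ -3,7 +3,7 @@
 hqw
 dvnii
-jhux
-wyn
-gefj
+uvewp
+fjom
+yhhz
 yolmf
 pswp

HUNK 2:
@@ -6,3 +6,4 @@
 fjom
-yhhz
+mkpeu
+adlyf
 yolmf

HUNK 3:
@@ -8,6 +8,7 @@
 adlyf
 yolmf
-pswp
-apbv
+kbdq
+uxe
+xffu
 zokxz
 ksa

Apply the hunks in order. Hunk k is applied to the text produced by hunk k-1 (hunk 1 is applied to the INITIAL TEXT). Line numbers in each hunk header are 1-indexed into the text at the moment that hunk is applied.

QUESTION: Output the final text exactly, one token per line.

Answer: tqdi
tpdzl
hqw
dvnii
uvewp
fjom
mkpeu
adlyf
yolmf
kbdq
uxe
xffu
zokxz
ksa
wgigq
ipvk

Derivation:
Hunk 1: at line 3 remove [jhux,wyn,gefj] add [uvewp,fjom,yhhz] -> 14 lines: tqdi tpdzl hqw dvnii uvewp fjom yhhz yolmf pswp apbv zokxz ksa wgigq ipvk
Hunk 2: at line 6 remove [yhhz] add [mkpeu,adlyf] -> 15 lines: tqdi tpdzl hqw dvnii uvewp fjom mkpeu adlyf yolmf pswp apbv zokxz ksa wgigq ipvk
Hunk 3: at line 8 remove [pswp,apbv] add [kbdq,uxe,xffu] -> 16 lines: tqdi tpdzl hqw dvnii uvewp fjom mkpeu adlyf yolmf kbdq uxe xffu zokxz ksa wgigq ipvk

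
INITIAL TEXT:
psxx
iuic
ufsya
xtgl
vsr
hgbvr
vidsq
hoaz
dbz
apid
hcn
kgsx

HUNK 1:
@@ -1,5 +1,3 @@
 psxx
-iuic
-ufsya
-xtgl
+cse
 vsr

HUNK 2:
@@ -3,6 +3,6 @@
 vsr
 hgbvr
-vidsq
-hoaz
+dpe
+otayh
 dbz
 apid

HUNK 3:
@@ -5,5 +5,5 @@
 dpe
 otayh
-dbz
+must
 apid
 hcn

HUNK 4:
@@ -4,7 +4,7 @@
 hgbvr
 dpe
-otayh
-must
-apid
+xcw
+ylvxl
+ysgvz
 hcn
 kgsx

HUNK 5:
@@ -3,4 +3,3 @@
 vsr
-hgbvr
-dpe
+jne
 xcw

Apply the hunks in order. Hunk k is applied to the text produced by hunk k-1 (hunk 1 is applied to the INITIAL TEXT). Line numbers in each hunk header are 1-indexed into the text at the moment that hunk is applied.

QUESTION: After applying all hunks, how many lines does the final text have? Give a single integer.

Answer: 9

Derivation:
Hunk 1: at line 1 remove [iuic,ufsya,xtgl] add [cse] -> 10 lines: psxx cse vsr hgbvr vidsq hoaz dbz apid hcn kgsx
Hunk 2: at line 3 remove [vidsq,hoaz] add [dpe,otayh] -> 10 lines: psxx cse vsr hgbvr dpe otayh dbz apid hcn kgsx
Hunk 3: at line 5 remove [dbz] add [must] -> 10 lines: psxx cse vsr hgbvr dpe otayh must apid hcn kgsx
Hunk 4: at line 4 remove [otayh,must,apid] add [xcw,ylvxl,ysgvz] -> 10 lines: psxx cse vsr hgbvr dpe xcw ylvxl ysgvz hcn kgsx
Hunk 5: at line 3 remove [hgbvr,dpe] add [jne] -> 9 lines: psxx cse vsr jne xcw ylvxl ysgvz hcn kgsx
Final line count: 9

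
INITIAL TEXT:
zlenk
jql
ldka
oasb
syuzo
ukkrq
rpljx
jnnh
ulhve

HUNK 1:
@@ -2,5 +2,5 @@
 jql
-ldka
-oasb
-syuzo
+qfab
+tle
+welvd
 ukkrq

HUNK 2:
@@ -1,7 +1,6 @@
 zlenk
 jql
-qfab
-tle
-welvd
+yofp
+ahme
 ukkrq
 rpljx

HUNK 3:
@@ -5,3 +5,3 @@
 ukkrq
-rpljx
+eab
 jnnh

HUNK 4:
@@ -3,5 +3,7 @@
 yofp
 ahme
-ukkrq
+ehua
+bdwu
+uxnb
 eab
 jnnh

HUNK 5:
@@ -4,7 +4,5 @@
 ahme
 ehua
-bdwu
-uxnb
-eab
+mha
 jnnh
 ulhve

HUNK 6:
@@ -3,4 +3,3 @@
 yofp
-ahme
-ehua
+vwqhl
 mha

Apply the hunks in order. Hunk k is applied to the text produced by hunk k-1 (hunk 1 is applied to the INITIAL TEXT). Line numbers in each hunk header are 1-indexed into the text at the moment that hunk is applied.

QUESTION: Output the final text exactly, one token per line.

Hunk 1: at line 2 remove [ldka,oasb,syuzo] add [qfab,tle,welvd] -> 9 lines: zlenk jql qfab tle welvd ukkrq rpljx jnnh ulhve
Hunk 2: at line 1 remove [qfab,tle,welvd] add [yofp,ahme] -> 8 lines: zlenk jql yofp ahme ukkrq rpljx jnnh ulhve
Hunk 3: at line 5 remove [rpljx] add [eab] -> 8 lines: zlenk jql yofp ahme ukkrq eab jnnh ulhve
Hunk 4: at line 3 remove [ukkrq] add [ehua,bdwu,uxnb] -> 10 lines: zlenk jql yofp ahme ehua bdwu uxnb eab jnnh ulhve
Hunk 5: at line 4 remove [bdwu,uxnb,eab] add [mha] -> 8 lines: zlenk jql yofp ahme ehua mha jnnh ulhve
Hunk 6: at line 3 remove [ahme,ehua] add [vwqhl] -> 7 lines: zlenk jql yofp vwqhl mha jnnh ulhve

Answer: zlenk
jql
yofp
vwqhl
mha
jnnh
ulhve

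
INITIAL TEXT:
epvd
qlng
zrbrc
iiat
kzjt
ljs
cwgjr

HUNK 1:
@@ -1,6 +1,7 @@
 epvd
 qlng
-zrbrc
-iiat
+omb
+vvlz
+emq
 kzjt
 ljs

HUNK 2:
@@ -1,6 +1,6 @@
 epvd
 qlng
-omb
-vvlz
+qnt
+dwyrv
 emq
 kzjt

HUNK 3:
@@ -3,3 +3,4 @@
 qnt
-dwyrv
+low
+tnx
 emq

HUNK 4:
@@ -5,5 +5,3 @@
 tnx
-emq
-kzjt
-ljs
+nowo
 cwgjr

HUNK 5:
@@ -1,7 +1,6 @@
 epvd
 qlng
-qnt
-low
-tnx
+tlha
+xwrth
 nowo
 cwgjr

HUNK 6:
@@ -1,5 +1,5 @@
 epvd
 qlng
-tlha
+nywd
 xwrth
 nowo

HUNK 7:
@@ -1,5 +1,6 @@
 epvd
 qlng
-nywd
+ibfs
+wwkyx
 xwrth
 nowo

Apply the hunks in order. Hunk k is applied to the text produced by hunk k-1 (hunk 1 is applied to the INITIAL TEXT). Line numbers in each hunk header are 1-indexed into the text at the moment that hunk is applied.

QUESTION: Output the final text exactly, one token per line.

Answer: epvd
qlng
ibfs
wwkyx
xwrth
nowo
cwgjr

Derivation:
Hunk 1: at line 1 remove [zrbrc,iiat] add [omb,vvlz,emq] -> 8 lines: epvd qlng omb vvlz emq kzjt ljs cwgjr
Hunk 2: at line 1 remove [omb,vvlz] add [qnt,dwyrv] -> 8 lines: epvd qlng qnt dwyrv emq kzjt ljs cwgjr
Hunk 3: at line 3 remove [dwyrv] add [low,tnx] -> 9 lines: epvd qlng qnt low tnx emq kzjt ljs cwgjr
Hunk 4: at line 5 remove [emq,kzjt,ljs] add [nowo] -> 7 lines: epvd qlng qnt low tnx nowo cwgjr
Hunk 5: at line 1 remove [qnt,low,tnx] add [tlha,xwrth] -> 6 lines: epvd qlng tlha xwrth nowo cwgjr
Hunk 6: at line 1 remove [tlha] add [nywd] -> 6 lines: epvd qlng nywd xwrth nowo cwgjr
Hunk 7: at line 1 remove [nywd] add [ibfs,wwkyx] -> 7 lines: epvd qlng ibfs wwkyx xwrth nowo cwgjr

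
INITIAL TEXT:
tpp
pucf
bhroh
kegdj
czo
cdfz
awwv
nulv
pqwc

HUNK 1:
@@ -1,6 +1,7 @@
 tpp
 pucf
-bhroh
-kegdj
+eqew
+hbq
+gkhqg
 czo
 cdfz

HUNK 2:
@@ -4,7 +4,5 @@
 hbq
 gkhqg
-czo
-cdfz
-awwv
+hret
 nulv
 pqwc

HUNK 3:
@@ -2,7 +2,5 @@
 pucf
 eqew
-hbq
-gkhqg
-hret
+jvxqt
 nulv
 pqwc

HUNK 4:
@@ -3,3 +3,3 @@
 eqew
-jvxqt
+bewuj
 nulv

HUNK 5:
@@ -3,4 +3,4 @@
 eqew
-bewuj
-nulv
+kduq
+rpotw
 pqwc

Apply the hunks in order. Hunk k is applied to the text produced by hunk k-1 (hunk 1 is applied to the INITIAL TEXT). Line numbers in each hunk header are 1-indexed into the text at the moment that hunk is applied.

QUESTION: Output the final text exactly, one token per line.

Answer: tpp
pucf
eqew
kduq
rpotw
pqwc

Derivation:
Hunk 1: at line 1 remove [bhroh,kegdj] add [eqew,hbq,gkhqg] -> 10 lines: tpp pucf eqew hbq gkhqg czo cdfz awwv nulv pqwc
Hunk 2: at line 4 remove [czo,cdfz,awwv] add [hret] -> 8 lines: tpp pucf eqew hbq gkhqg hret nulv pqwc
Hunk 3: at line 2 remove [hbq,gkhqg,hret] add [jvxqt] -> 6 lines: tpp pucf eqew jvxqt nulv pqwc
Hunk 4: at line 3 remove [jvxqt] add [bewuj] -> 6 lines: tpp pucf eqew bewuj nulv pqwc
Hunk 5: at line 3 remove [bewuj,nulv] add [kduq,rpotw] -> 6 lines: tpp pucf eqew kduq rpotw pqwc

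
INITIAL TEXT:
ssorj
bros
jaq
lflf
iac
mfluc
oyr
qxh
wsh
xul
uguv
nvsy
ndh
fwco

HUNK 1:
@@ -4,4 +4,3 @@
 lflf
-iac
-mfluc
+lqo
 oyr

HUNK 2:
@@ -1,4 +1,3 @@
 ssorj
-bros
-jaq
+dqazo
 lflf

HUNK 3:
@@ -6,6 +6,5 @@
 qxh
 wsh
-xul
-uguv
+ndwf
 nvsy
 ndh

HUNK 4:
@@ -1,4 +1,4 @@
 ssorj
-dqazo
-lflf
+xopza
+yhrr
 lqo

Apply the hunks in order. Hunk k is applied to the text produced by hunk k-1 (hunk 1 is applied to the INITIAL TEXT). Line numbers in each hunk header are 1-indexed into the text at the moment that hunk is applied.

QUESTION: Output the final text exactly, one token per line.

Hunk 1: at line 4 remove [iac,mfluc] add [lqo] -> 13 lines: ssorj bros jaq lflf lqo oyr qxh wsh xul uguv nvsy ndh fwco
Hunk 2: at line 1 remove [bros,jaq] add [dqazo] -> 12 lines: ssorj dqazo lflf lqo oyr qxh wsh xul uguv nvsy ndh fwco
Hunk 3: at line 6 remove [xul,uguv] add [ndwf] -> 11 lines: ssorj dqazo lflf lqo oyr qxh wsh ndwf nvsy ndh fwco
Hunk 4: at line 1 remove [dqazo,lflf] add [xopza,yhrr] -> 11 lines: ssorj xopza yhrr lqo oyr qxh wsh ndwf nvsy ndh fwco

Answer: ssorj
xopza
yhrr
lqo
oyr
qxh
wsh
ndwf
nvsy
ndh
fwco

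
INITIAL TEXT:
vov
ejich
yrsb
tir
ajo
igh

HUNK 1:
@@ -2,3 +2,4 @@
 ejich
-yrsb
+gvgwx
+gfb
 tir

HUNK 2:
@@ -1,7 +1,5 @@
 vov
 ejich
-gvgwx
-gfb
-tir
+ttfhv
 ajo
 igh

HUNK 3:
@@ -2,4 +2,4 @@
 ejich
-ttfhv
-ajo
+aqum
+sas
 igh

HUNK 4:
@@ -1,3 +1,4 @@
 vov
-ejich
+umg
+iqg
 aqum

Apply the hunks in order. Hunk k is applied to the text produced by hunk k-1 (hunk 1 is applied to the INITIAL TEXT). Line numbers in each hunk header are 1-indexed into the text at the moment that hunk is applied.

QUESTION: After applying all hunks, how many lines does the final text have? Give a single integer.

Hunk 1: at line 2 remove [yrsb] add [gvgwx,gfb] -> 7 lines: vov ejich gvgwx gfb tir ajo igh
Hunk 2: at line 1 remove [gvgwx,gfb,tir] add [ttfhv] -> 5 lines: vov ejich ttfhv ajo igh
Hunk 3: at line 2 remove [ttfhv,ajo] add [aqum,sas] -> 5 lines: vov ejich aqum sas igh
Hunk 4: at line 1 remove [ejich] add [umg,iqg] -> 6 lines: vov umg iqg aqum sas igh
Final line count: 6

Answer: 6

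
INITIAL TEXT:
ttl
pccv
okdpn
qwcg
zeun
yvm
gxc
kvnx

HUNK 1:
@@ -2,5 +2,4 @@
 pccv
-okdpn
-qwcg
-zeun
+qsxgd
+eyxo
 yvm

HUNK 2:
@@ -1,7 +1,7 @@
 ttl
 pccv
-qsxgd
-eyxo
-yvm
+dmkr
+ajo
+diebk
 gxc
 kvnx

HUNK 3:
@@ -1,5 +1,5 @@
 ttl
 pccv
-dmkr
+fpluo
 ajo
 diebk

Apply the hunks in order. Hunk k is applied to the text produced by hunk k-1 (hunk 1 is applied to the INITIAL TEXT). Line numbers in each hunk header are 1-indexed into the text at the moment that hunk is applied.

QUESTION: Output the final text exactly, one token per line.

Hunk 1: at line 2 remove [okdpn,qwcg,zeun] add [qsxgd,eyxo] -> 7 lines: ttl pccv qsxgd eyxo yvm gxc kvnx
Hunk 2: at line 1 remove [qsxgd,eyxo,yvm] add [dmkr,ajo,diebk] -> 7 lines: ttl pccv dmkr ajo diebk gxc kvnx
Hunk 3: at line 1 remove [dmkr] add [fpluo] -> 7 lines: ttl pccv fpluo ajo diebk gxc kvnx

Answer: ttl
pccv
fpluo
ajo
diebk
gxc
kvnx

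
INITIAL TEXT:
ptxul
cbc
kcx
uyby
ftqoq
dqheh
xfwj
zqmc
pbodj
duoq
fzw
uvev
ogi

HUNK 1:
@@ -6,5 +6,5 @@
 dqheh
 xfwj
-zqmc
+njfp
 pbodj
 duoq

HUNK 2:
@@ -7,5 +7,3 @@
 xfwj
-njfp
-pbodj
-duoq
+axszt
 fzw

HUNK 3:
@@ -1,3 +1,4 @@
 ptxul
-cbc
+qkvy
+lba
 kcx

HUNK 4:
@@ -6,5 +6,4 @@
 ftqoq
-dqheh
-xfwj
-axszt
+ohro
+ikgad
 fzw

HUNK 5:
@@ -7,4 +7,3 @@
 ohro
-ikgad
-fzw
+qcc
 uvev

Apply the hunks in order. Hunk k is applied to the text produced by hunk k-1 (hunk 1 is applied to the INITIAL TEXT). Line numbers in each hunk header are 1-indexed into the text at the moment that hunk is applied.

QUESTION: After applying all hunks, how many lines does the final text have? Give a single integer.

Hunk 1: at line 6 remove [zqmc] add [njfp] -> 13 lines: ptxul cbc kcx uyby ftqoq dqheh xfwj njfp pbodj duoq fzw uvev ogi
Hunk 2: at line 7 remove [njfp,pbodj,duoq] add [axszt] -> 11 lines: ptxul cbc kcx uyby ftqoq dqheh xfwj axszt fzw uvev ogi
Hunk 3: at line 1 remove [cbc] add [qkvy,lba] -> 12 lines: ptxul qkvy lba kcx uyby ftqoq dqheh xfwj axszt fzw uvev ogi
Hunk 4: at line 6 remove [dqheh,xfwj,axszt] add [ohro,ikgad] -> 11 lines: ptxul qkvy lba kcx uyby ftqoq ohro ikgad fzw uvev ogi
Hunk 5: at line 7 remove [ikgad,fzw] add [qcc] -> 10 lines: ptxul qkvy lba kcx uyby ftqoq ohro qcc uvev ogi
Final line count: 10

Answer: 10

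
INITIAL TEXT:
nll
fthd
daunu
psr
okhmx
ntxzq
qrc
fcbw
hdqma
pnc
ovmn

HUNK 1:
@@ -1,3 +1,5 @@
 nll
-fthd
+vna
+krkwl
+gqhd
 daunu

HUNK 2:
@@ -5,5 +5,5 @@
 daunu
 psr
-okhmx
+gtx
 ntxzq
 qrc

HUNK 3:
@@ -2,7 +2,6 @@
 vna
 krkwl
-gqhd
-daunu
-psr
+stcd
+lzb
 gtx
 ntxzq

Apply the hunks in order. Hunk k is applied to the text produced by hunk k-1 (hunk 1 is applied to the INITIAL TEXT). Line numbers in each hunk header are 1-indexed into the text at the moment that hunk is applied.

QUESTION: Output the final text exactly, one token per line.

Hunk 1: at line 1 remove [fthd] add [vna,krkwl,gqhd] -> 13 lines: nll vna krkwl gqhd daunu psr okhmx ntxzq qrc fcbw hdqma pnc ovmn
Hunk 2: at line 5 remove [okhmx] add [gtx] -> 13 lines: nll vna krkwl gqhd daunu psr gtx ntxzq qrc fcbw hdqma pnc ovmn
Hunk 3: at line 2 remove [gqhd,daunu,psr] add [stcd,lzb] -> 12 lines: nll vna krkwl stcd lzb gtx ntxzq qrc fcbw hdqma pnc ovmn

Answer: nll
vna
krkwl
stcd
lzb
gtx
ntxzq
qrc
fcbw
hdqma
pnc
ovmn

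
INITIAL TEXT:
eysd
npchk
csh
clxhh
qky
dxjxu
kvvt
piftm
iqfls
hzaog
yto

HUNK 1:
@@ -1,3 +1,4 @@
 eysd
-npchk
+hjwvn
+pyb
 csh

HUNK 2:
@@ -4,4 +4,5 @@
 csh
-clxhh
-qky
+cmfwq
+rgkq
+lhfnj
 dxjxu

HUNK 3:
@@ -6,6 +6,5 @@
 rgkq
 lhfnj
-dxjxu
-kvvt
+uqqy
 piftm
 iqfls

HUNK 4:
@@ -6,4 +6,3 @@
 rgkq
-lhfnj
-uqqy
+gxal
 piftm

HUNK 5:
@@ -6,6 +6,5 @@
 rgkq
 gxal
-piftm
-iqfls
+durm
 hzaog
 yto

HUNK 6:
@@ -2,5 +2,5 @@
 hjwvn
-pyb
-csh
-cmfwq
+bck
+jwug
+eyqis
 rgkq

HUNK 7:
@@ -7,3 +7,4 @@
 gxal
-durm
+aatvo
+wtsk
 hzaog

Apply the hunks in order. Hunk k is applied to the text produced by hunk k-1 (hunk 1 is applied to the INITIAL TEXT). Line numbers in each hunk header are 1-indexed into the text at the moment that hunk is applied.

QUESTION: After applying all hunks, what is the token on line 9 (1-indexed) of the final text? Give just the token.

Hunk 1: at line 1 remove [npchk] add [hjwvn,pyb] -> 12 lines: eysd hjwvn pyb csh clxhh qky dxjxu kvvt piftm iqfls hzaog yto
Hunk 2: at line 4 remove [clxhh,qky] add [cmfwq,rgkq,lhfnj] -> 13 lines: eysd hjwvn pyb csh cmfwq rgkq lhfnj dxjxu kvvt piftm iqfls hzaog yto
Hunk 3: at line 6 remove [dxjxu,kvvt] add [uqqy] -> 12 lines: eysd hjwvn pyb csh cmfwq rgkq lhfnj uqqy piftm iqfls hzaog yto
Hunk 4: at line 6 remove [lhfnj,uqqy] add [gxal] -> 11 lines: eysd hjwvn pyb csh cmfwq rgkq gxal piftm iqfls hzaog yto
Hunk 5: at line 6 remove [piftm,iqfls] add [durm] -> 10 lines: eysd hjwvn pyb csh cmfwq rgkq gxal durm hzaog yto
Hunk 6: at line 2 remove [pyb,csh,cmfwq] add [bck,jwug,eyqis] -> 10 lines: eysd hjwvn bck jwug eyqis rgkq gxal durm hzaog yto
Hunk 7: at line 7 remove [durm] add [aatvo,wtsk] -> 11 lines: eysd hjwvn bck jwug eyqis rgkq gxal aatvo wtsk hzaog yto
Final line 9: wtsk

Answer: wtsk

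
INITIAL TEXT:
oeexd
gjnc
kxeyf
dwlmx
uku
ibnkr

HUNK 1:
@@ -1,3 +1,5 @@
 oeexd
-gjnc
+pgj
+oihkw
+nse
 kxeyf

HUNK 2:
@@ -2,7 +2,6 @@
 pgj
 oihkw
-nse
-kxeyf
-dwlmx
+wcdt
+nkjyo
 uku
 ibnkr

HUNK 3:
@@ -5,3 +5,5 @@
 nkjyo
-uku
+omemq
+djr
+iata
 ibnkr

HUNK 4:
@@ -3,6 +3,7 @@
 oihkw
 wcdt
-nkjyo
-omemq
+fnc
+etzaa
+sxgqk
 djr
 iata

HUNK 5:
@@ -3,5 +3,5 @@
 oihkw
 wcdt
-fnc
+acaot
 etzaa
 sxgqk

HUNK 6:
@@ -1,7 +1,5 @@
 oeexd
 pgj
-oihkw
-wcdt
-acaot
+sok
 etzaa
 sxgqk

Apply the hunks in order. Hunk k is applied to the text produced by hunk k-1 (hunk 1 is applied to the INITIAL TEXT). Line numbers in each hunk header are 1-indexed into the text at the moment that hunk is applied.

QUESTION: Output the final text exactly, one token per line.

Answer: oeexd
pgj
sok
etzaa
sxgqk
djr
iata
ibnkr

Derivation:
Hunk 1: at line 1 remove [gjnc] add [pgj,oihkw,nse] -> 8 lines: oeexd pgj oihkw nse kxeyf dwlmx uku ibnkr
Hunk 2: at line 2 remove [nse,kxeyf,dwlmx] add [wcdt,nkjyo] -> 7 lines: oeexd pgj oihkw wcdt nkjyo uku ibnkr
Hunk 3: at line 5 remove [uku] add [omemq,djr,iata] -> 9 lines: oeexd pgj oihkw wcdt nkjyo omemq djr iata ibnkr
Hunk 4: at line 3 remove [nkjyo,omemq] add [fnc,etzaa,sxgqk] -> 10 lines: oeexd pgj oihkw wcdt fnc etzaa sxgqk djr iata ibnkr
Hunk 5: at line 3 remove [fnc] add [acaot] -> 10 lines: oeexd pgj oihkw wcdt acaot etzaa sxgqk djr iata ibnkr
Hunk 6: at line 1 remove [oihkw,wcdt,acaot] add [sok] -> 8 lines: oeexd pgj sok etzaa sxgqk djr iata ibnkr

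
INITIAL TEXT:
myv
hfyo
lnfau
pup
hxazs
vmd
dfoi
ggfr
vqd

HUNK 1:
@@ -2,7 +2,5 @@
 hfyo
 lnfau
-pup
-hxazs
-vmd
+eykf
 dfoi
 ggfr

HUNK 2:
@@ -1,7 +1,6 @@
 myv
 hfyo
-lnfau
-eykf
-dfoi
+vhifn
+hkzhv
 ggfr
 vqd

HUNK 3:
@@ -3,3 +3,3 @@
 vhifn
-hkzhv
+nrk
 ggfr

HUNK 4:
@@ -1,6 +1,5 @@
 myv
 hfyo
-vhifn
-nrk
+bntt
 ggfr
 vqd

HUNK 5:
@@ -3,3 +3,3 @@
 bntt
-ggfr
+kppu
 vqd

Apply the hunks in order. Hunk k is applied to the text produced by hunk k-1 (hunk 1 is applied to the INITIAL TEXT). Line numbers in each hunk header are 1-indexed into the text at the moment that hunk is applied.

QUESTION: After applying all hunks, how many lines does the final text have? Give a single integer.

Answer: 5

Derivation:
Hunk 1: at line 2 remove [pup,hxazs,vmd] add [eykf] -> 7 lines: myv hfyo lnfau eykf dfoi ggfr vqd
Hunk 2: at line 1 remove [lnfau,eykf,dfoi] add [vhifn,hkzhv] -> 6 lines: myv hfyo vhifn hkzhv ggfr vqd
Hunk 3: at line 3 remove [hkzhv] add [nrk] -> 6 lines: myv hfyo vhifn nrk ggfr vqd
Hunk 4: at line 1 remove [vhifn,nrk] add [bntt] -> 5 lines: myv hfyo bntt ggfr vqd
Hunk 5: at line 3 remove [ggfr] add [kppu] -> 5 lines: myv hfyo bntt kppu vqd
Final line count: 5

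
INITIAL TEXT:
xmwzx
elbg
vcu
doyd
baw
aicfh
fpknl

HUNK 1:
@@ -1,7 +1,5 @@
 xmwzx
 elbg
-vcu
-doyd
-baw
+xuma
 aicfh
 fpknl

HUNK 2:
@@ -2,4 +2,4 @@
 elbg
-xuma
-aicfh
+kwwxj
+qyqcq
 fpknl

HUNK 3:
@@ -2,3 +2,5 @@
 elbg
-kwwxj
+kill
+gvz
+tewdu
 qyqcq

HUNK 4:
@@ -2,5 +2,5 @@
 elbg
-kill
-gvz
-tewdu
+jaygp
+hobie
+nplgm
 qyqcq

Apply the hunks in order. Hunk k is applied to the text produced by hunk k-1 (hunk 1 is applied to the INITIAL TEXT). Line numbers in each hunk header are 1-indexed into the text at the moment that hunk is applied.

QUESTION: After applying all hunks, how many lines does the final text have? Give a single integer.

Hunk 1: at line 1 remove [vcu,doyd,baw] add [xuma] -> 5 lines: xmwzx elbg xuma aicfh fpknl
Hunk 2: at line 2 remove [xuma,aicfh] add [kwwxj,qyqcq] -> 5 lines: xmwzx elbg kwwxj qyqcq fpknl
Hunk 3: at line 2 remove [kwwxj] add [kill,gvz,tewdu] -> 7 lines: xmwzx elbg kill gvz tewdu qyqcq fpknl
Hunk 4: at line 2 remove [kill,gvz,tewdu] add [jaygp,hobie,nplgm] -> 7 lines: xmwzx elbg jaygp hobie nplgm qyqcq fpknl
Final line count: 7

Answer: 7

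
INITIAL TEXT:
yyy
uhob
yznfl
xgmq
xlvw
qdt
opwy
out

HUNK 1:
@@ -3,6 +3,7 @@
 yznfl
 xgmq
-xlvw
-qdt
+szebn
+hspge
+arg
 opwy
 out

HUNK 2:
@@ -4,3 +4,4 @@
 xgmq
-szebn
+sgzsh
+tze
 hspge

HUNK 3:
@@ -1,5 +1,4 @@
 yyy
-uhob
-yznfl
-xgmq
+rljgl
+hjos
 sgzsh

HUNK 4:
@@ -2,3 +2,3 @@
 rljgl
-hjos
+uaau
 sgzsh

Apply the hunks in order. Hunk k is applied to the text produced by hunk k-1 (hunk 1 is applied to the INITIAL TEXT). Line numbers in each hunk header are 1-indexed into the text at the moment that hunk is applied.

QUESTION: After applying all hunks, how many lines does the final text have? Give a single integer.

Answer: 9

Derivation:
Hunk 1: at line 3 remove [xlvw,qdt] add [szebn,hspge,arg] -> 9 lines: yyy uhob yznfl xgmq szebn hspge arg opwy out
Hunk 2: at line 4 remove [szebn] add [sgzsh,tze] -> 10 lines: yyy uhob yznfl xgmq sgzsh tze hspge arg opwy out
Hunk 3: at line 1 remove [uhob,yznfl,xgmq] add [rljgl,hjos] -> 9 lines: yyy rljgl hjos sgzsh tze hspge arg opwy out
Hunk 4: at line 2 remove [hjos] add [uaau] -> 9 lines: yyy rljgl uaau sgzsh tze hspge arg opwy out
Final line count: 9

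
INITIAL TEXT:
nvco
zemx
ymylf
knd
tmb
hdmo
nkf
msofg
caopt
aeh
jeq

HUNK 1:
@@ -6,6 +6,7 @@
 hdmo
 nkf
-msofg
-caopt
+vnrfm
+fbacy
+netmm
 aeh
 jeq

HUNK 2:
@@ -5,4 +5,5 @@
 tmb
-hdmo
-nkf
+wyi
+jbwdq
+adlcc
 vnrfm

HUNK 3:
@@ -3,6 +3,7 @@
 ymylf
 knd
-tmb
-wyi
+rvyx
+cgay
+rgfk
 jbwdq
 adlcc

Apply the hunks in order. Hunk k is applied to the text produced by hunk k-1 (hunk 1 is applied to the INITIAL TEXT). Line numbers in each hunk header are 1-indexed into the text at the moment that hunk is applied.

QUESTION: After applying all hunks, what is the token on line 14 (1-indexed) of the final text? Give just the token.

Hunk 1: at line 6 remove [msofg,caopt] add [vnrfm,fbacy,netmm] -> 12 lines: nvco zemx ymylf knd tmb hdmo nkf vnrfm fbacy netmm aeh jeq
Hunk 2: at line 5 remove [hdmo,nkf] add [wyi,jbwdq,adlcc] -> 13 lines: nvco zemx ymylf knd tmb wyi jbwdq adlcc vnrfm fbacy netmm aeh jeq
Hunk 3: at line 3 remove [tmb,wyi] add [rvyx,cgay,rgfk] -> 14 lines: nvco zemx ymylf knd rvyx cgay rgfk jbwdq adlcc vnrfm fbacy netmm aeh jeq
Final line 14: jeq

Answer: jeq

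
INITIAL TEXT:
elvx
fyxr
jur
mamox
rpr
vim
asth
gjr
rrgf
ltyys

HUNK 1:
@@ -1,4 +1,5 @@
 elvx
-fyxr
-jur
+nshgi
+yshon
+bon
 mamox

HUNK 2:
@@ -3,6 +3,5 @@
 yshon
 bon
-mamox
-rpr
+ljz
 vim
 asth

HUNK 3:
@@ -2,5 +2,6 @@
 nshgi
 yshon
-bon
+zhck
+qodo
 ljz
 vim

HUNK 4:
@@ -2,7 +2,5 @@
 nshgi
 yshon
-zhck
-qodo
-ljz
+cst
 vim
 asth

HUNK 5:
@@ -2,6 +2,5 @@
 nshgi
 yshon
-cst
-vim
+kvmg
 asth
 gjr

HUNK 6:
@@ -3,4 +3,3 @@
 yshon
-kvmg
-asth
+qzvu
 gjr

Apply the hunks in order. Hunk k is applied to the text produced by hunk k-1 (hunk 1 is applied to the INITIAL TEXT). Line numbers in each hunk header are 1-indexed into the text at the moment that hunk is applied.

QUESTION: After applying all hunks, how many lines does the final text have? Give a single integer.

Answer: 7

Derivation:
Hunk 1: at line 1 remove [fyxr,jur] add [nshgi,yshon,bon] -> 11 lines: elvx nshgi yshon bon mamox rpr vim asth gjr rrgf ltyys
Hunk 2: at line 3 remove [mamox,rpr] add [ljz] -> 10 lines: elvx nshgi yshon bon ljz vim asth gjr rrgf ltyys
Hunk 3: at line 2 remove [bon] add [zhck,qodo] -> 11 lines: elvx nshgi yshon zhck qodo ljz vim asth gjr rrgf ltyys
Hunk 4: at line 2 remove [zhck,qodo,ljz] add [cst] -> 9 lines: elvx nshgi yshon cst vim asth gjr rrgf ltyys
Hunk 5: at line 2 remove [cst,vim] add [kvmg] -> 8 lines: elvx nshgi yshon kvmg asth gjr rrgf ltyys
Hunk 6: at line 3 remove [kvmg,asth] add [qzvu] -> 7 lines: elvx nshgi yshon qzvu gjr rrgf ltyys
Final line count: 7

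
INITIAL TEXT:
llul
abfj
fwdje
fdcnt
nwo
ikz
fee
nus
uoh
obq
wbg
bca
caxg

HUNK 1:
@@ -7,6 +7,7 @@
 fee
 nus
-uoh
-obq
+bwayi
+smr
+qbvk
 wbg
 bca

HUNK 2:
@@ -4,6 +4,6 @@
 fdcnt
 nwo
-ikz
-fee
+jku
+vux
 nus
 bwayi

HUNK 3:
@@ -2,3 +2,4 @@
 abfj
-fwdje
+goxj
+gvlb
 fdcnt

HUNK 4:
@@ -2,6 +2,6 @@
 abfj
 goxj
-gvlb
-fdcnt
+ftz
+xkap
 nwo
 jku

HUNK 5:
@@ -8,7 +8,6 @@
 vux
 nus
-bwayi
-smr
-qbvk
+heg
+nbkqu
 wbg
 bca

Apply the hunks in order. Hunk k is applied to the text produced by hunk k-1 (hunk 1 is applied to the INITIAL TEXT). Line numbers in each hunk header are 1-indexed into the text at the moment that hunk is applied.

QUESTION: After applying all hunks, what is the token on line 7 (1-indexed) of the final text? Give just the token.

Hunk 1: at line 7 remove [uoh,obq] add [bwayi,smr,qbvk] -> 14 lines: llul abfj fwdje fdcnt nwo ikz fee nus bwayi smr qbvk wbg bca caxg
Hunk 2: at line 4 remove [ikz,fee] add [jku,vux] -> 14 lines: llul abfj fwdje fdcnt nwo jku vux nus bwayi smr qbvk wbg bca caxg
Hunk 3: at line 2 remove [fwdje] add [goxj,gvlb] -> 15 lines: llul abfj goxj gvlb fdcnt nwo jku vux nus bwayi smr qbvk wbg bca caxg
Hunk 4: at line 2 remove [gvlb,fdcnt] add [ftz,xkap] -> 15 lines: llul abfj goxj ftz xkap nwo jku vux nus bwayi smr qbvk wbg bca caxg
Hunk 5: at line 8 remove [bwayi,smr,qbvk] add [heg,nbkqu] -> 14 lines: llul abfj goxj ftz xkap nwo jku vux nus heg nbkqu wbg bca caxg
Final line 7: jku

Answer: jku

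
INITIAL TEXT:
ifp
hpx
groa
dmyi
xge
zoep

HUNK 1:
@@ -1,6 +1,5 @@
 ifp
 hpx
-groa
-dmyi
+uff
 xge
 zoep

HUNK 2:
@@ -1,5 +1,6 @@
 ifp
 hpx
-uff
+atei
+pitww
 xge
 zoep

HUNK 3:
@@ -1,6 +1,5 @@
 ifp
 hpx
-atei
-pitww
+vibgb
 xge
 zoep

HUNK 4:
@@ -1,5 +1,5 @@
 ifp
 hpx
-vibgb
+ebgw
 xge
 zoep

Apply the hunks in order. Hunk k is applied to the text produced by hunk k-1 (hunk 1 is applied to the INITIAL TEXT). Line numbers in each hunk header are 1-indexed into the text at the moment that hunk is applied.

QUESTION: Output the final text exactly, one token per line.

Answer: ifp
hpx
ebgw
xge
zoep

Derivation:
Hunk 1: at line 1 remove [groa,dmyi] add [uff] -> 5 lines: ifp hpx uff xge zoep
Hunk 2: at line 1 remove [uff] add [atei,pitww] -> 6 lines: ifp hpx atei pitww xge zoep
Hunk 3: at line 1 remove [atei,pitww] add [vibgb] -> 5 lines: ifp hpx vibgb xge zoep
Hunk 4: at line 1 remove [vibgb] add [ebgw] -> 5 lines: ifp hpx ebgw xge zoep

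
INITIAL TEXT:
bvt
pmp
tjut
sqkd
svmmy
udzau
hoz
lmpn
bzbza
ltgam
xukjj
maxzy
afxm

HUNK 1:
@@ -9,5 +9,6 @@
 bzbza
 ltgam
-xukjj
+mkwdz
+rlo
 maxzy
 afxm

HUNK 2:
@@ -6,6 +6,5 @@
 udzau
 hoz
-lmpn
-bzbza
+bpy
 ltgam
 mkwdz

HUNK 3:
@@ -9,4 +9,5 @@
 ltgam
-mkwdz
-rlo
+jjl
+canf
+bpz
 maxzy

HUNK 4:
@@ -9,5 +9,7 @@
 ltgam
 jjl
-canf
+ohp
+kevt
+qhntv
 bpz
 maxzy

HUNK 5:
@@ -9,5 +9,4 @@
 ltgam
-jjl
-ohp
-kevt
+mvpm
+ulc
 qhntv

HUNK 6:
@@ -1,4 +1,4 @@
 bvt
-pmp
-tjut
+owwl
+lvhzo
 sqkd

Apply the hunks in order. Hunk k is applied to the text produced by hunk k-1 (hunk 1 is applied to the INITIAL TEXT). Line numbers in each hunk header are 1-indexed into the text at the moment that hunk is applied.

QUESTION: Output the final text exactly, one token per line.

Answer: bvt
owwl
lvhzo
sqkd
svmmy
udzau
hoz
bpy
ltgam
mvpm
ulc
qhntv
bpz
maxzy
afxm

Derivation:
Hunk 1: at line 9 remove [xukjj] add [mkwdz,rlo] -> 14 lines: bvt pmp tjut sqkd svmmy udzau hoz lmpn bzbza ltgam mkwdz rlo maxzy afxm
Hunk 2: at line 6 remove [lmpn,bzbza] add [bpy] -> 13 lines: bvt pmp tjut sqkd svmmy udzau hoz bpy ltgam mkwdz rlo maxzy afxm
Hunk 3: at line 9 remove [mkwdz,rlo] add [jjl,canf,bpz] -> 14 lines: bvt pmp tjut sqkd svmmy udzau hoz bpy ltgam jjl canf bpz maxzy afxm
Hunk 4: at line 9 remove [canf] add [ohp,kevt,qhntv] -> 16 lines: bvt pmp tjut sqkd svmmy udzau hoz bpy ltgam jjl ohp kevt qhntv bpz maxzy afxm
Hunk 5: at line 9 remove [jjl,ohp,kevt] add [mvpm,ulc] -> 15 lines: bvt pmp tjut sqkd svmmy udzau hoz bpy ltgam mvpm ulc qhntv bpz maxzy afxm
Hunk 6: at line 1 remove [pmp,tjut] add [owwl,lvhzo] -> 15 lines: bvt owwl lvhzo sqkd svmmy udzau hoz bpy ltgam mvpm ulc qhntv bpz maxzy afxm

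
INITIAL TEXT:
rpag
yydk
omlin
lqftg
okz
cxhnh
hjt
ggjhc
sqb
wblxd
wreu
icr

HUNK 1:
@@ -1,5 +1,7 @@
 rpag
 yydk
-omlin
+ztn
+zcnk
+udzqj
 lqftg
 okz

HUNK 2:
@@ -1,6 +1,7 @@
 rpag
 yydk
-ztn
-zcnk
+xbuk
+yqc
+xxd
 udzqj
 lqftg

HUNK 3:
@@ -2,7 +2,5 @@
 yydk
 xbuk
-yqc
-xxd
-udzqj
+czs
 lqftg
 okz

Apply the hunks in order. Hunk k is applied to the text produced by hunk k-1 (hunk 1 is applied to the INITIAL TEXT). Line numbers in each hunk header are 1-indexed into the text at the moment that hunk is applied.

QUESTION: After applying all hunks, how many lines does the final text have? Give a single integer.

Hunk 1: at line 1 remove [omlin] add [ztn,zcnk,udzqj] -> 14 lines: rpag yydk ztn zcnk udzqj lqftg okz cxhnh hjt ggjhc sqb wblxd wreu icr
Hunk 2: at line 1 remove [ztn,zcnk] add [xbuk,yqc,xxd] -> 15 lines: rpag yydk xbuk yqc xxd udzqj lqftg okz cxhnh hjt ggjhc sqb wblxd wreu icr
Hunk 3: at line 2 remove [yqc,xxd,udzqj] add [czs] -> 13 lines: rpag yydk xbuk czs lqftg okz cxhnh hjt ggjhc sqb wblxd wreu icr
Final line count: 13

Answer: 13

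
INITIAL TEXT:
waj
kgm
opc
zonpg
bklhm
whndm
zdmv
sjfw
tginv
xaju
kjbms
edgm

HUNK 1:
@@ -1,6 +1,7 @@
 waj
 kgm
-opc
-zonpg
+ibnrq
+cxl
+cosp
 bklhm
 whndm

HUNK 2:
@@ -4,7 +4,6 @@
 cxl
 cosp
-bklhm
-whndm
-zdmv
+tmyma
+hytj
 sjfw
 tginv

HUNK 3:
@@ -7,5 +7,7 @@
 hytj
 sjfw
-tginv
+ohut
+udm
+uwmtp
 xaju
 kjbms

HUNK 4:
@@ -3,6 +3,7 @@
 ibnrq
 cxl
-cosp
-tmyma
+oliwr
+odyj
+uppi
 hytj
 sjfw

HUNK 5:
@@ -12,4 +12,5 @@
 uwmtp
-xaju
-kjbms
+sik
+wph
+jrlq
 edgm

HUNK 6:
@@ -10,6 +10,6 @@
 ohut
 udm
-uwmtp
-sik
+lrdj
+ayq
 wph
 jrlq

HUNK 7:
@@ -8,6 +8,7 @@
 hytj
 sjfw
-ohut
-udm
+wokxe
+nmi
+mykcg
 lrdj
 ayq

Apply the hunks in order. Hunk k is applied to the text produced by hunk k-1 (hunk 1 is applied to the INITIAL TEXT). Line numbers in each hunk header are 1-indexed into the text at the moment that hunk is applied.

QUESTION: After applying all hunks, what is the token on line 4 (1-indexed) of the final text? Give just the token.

Hunk 1: at line 1 remove [opc,zonpg] add [ibnrq,cxl,cosp] -> 13 lines: waj kgm ibnrq cxl cosp bklhm whndm zdmv sjfw tginv xaju kjbms edgm
Hunk 2: at line 4 remove [bklhm,whndm,zdmv] add [tmyma,hytj] -> 12 lines: waj kgm ibnrq cxl cosp tmyma hytj sjfw tginv xaju kjbms edgm
Hunk 3: at line 7 remove [tginv] add [ohut,udm,uwmtp] -> 14 lines: waj kgm ibnrq cxl cosp tmyma hytj sjfw ohut udm uwmtp xaju kjbms edgm
Hunk 4: at line 3 remove [cosp,tmyma] add [oliwr,odyj,uppi] -> 15 lines: waj kgm ibnrq cxl oliwr odyj uppi hytj sjfw ohut udm uwmtp xaju kjbms edgm
Hunk 5: at line 12 remove [xaju,kjbms] add [sik,wph,jrlq] -> 16 lines: waj kgm ibnrq cxl oliwr odyj uppi hytj sjfw ohut udm uwmtp sik wph jrlq edgm
Hunk 6: at line 10 remove [uwmtp,sik] add [lrdj,ayq] -> 16 lines: waj kgm ibnrq cxl oliwr odyj uppi hytj sjfw ohut udm lrdj ayq wph jrlq edgm
Hunk 7: at line 8 remove [ohut,udm] add [wokxe,nmi,mykcg] -> 17 lines: waj kgm ibnrq cxl oliwr odyj uppi hytj sjfw wokxe nmi mykcg lrdj ayq wph jrlq edgm
Final line 4: cxl

Answer: cxl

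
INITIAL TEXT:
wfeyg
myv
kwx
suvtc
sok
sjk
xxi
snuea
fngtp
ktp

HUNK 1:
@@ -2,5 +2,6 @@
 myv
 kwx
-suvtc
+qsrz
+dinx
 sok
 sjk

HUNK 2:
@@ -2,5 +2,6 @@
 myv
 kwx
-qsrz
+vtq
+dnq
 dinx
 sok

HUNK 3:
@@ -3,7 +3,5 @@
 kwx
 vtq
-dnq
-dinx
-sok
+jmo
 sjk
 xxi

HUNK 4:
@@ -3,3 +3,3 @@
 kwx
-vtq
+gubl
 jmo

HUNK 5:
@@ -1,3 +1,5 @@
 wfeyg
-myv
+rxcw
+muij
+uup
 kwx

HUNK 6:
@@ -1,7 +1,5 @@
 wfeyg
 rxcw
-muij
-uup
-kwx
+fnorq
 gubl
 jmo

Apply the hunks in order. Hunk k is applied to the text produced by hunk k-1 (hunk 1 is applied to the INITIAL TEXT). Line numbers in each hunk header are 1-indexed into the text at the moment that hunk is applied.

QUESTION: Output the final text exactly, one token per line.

Hunk 1: at line 2 remove [suvtc] add [qsrz,dinx] -> 11 lines: wfeyg myv kwx qsrz dinx sok sjk xxi snuea fngtp ktp
Hunk 2: at line 2 remove [qsrz] add [vtq,dnq] -> 12 lines: wfeyg myv kwx vtq dnq dinx sok sjk xxi snuea fngtp ktp
Hunk 3: at line 3 remove [dnq,dinx,sok] add [jmo] -> 10 lines: wfeyg myv kwx vtq jmo sjk xxi snuea fngtp ktp
Hunk 4: at line 3 remove [vtq] add [gubl] -> 10 lines: wfeyg myv kwx gubl jmo sjk xxi snuea fngtp ktp
Hunk 5: at line 1 remove [myv] add [rxcw,muij,uup] -> 12 lines: wfeyg rxcw muij uup kwx gubl jmo sjk xxi snuea fngtp ktp
Hunk 6: at line 1 remove [muij,uup,kwx] add [fnorq] -> 10 lines: wfeyg rxcw fnorq gubl jmo sjk xxi snuea fngtp ktp

Answer: wfeyg
rxcw
fnorq
gubl
jmo
sjk
xxi
snuea
fngtp
ktp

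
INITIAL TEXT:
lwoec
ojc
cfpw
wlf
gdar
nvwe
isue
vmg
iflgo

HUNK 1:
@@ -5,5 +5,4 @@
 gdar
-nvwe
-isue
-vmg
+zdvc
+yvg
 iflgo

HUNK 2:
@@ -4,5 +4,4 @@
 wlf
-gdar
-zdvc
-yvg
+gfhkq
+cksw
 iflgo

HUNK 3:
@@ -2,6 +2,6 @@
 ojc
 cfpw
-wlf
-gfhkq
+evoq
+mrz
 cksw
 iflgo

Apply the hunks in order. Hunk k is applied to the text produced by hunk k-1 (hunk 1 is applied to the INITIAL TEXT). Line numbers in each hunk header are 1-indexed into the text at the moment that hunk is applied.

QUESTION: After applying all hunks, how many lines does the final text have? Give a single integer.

Hunk 1: at line 5 remove [nvwe,isue,vmg] add [zdvc,yvg] -> 8 lines: lwoec ojc cfpw wlf gdar zdvc yvg iflgo
Hunk 2: at line 4 remove [gdar,zdvc,yvg] add [gfhkq,cksw] -> 7 lines: lwoec ojc cfpw wlf gfhkq cksw iflgo
Hunk 3: at line 2 remove [wlf,gfhkq] add [evoq,mrz] -> 7 lines: lwoec ojc cfpw evoq mrz cksw iflgo
Final line count: 7

Answer: 7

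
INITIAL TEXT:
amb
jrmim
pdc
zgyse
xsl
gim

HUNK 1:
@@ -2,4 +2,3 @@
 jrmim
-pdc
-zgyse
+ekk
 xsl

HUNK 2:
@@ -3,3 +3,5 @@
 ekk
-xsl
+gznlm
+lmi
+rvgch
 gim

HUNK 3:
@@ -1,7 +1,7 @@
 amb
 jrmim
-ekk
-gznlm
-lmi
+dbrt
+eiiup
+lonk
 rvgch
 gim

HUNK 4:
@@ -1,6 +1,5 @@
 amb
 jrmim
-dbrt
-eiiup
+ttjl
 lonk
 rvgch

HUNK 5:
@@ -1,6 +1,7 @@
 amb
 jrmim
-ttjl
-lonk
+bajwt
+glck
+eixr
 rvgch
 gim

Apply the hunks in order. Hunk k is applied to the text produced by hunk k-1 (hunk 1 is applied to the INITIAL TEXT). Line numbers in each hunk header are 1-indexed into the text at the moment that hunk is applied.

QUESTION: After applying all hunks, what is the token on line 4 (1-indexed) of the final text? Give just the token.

Answer: glck

Derivation:
Hunk 1: at line 2 remove [pdc,zgyse] add [ekk] -> 5 lines: amb jrmim ekk xsl gim
Hunk 2: at line 3 remove [xsl] add [gznlm,lmi,rvgch] -> 7 lines: amb jrmim ekk gznlm lmi rvgch gim
Hunk 3: at line 1 remove [ekk,gznlm,lmi] add [dbrt,eiiup,lonk] -> 7 lines: amb jrmim dbrt eiiup lonk rvgch gim
Hunk 4: at line 1 remove [dbrt,eiiup] add [ttjl] -> 6 lines: amb jrmim ttjl lonk rvgch gim
Hunk 5: at line 1 remove [ttjl,lonk] add [bajwt,glck,eixr] -> 7 lines: amb jrmim bajwt glck eixr rvgch gim
Final line 4: glck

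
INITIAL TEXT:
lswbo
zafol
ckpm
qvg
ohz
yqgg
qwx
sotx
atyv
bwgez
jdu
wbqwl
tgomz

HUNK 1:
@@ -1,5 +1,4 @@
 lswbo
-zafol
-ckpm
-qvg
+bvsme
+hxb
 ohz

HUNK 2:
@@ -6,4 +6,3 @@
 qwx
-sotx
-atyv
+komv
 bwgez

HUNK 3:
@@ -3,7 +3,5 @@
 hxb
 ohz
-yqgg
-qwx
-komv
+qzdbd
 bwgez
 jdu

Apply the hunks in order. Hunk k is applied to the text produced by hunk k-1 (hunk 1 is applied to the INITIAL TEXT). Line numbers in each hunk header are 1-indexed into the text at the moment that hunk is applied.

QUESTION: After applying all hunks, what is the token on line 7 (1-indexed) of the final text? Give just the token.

Hunk 1: at line 1 remove [zafol,ckpm,qvg] add [bvsme,hxb] -> 12 lines: lswbo bvsme hxb ohz yqgg qwx sotx atyv bwgez jdu wbqwl tgomz
Hunk 2: at line 6 remove [sotx,atyv] add [komv] -> 11 lines: lswbo bvsme hxb ohz yqgg qwx komv bwgez jdu wbqwl tgomz
Hunk 3: at line 3 remove [yqgg,qwx,komv] add [qzdbd] -> 9 lines: lswbo bvsme hxb ohz qzdbd bwgez jdu wbqwl tgomz
Final line 7: jdu

Answer: jdu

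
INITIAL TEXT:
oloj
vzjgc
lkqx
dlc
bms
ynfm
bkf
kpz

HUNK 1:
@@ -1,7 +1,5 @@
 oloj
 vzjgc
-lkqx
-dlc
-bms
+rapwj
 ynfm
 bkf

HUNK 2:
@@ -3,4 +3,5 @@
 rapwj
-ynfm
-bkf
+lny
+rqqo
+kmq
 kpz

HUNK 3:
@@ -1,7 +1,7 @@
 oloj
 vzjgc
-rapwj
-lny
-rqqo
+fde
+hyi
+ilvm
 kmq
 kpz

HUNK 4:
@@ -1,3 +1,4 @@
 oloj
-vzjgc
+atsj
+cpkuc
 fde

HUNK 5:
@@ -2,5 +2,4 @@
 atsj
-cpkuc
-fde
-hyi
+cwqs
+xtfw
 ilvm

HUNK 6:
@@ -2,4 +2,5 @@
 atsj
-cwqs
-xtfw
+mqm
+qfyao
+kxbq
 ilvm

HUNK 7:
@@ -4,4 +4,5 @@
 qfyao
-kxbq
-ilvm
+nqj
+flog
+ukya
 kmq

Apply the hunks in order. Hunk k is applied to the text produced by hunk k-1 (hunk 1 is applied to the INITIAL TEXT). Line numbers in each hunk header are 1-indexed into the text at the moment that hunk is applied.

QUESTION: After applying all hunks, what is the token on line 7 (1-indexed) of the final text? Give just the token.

Hunk 1: at line 1 remove [lkqx,dlc,bms] add [rapwj] -> 6 lines: oloj vzjgc rapwj ynfm bkf kpz
Hunk 2: at line 3 remove [ynfm,bkf] add [lny,rqqo,kmq] -> 7 lines: oloj vzjgc rapwj lny rqqo kmq kpz
Hunk 3: at line 1 remove [rapwj,lny,rqqo] add [fde,hyi,ilvm] -> 7 lines: oloj vzjgc fde hyi ilvm kmq kpz
Hunk 4: at line 1 remove [vzjgc] add [atsj,cpkuc] -> 8 lines: oloj atsj cpkuc fde hyi ilvm kmq kpz
Hunk 5: at line 2 remove [cpkuc,fde,hyi] add [cwqs,xtfw] -> 7 lines: oloj atsj cwqs xtfw ilvm kmq kpz
Hunk 6: at line 2 remove [cwqs,xtfw] add [mqm,qfyao,kxbq] -> 8 lines: oloj atsj mqm qfyao kxbq ilvm kmq kpz
Hunk 7: at line 4 remove [kxbq,ilvm] add [nqj,flog,ukya] -> 9 lines: oloj atsj mqm qfyao nqj flog ukya kmq kpz
Final line 7: ukya

Answer: ukya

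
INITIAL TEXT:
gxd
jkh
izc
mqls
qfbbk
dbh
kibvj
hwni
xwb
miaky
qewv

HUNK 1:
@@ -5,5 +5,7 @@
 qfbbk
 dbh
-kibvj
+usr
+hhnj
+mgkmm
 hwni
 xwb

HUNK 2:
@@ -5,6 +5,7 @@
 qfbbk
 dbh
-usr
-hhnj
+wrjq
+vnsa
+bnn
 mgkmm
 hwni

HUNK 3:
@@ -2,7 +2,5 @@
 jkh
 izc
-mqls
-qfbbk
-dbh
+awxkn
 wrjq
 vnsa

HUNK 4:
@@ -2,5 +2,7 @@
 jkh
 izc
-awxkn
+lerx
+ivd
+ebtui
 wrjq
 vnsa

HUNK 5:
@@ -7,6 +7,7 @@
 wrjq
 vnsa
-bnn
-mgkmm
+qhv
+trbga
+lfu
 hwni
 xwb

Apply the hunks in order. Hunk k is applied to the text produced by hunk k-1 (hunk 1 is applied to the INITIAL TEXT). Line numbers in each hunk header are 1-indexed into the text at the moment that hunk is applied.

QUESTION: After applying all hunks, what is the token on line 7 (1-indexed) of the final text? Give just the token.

Answer: wrjq

Derivation:
Hunk 1: at line 5 remove [kibvj] add [usr,hhnj,mgkmm] -> 13 lines: gxd jkh izc mqls qfbbk dbh usr hhnj mgkmm hwni xwb miaky qewv
Hunk 2: at line 5 remove [usr,hhnj] add [wrjq,vnsa,bnn] -> 14 lines: gxd jkh izc mqls qfbbk dbh wrjq vnsa bnn mgkmm hwni xwb miaky qewv
Hunk 3: at line 2 remove [mqls,qfbbk,dbh] add [awxkn] -> 12 lines: gxd jkh izc awxkn wrjq vnsa bnn mgkmm hwni xwb miaky qewv
Hunk 4: at line 2 remove [awxkn] add [lerx,ivd,ebtui] -> 14 lines: gxd jkh izc lerx ivd ebtui wrjq vnsa bnn mgkmm hwni xwb miaky qewv
Hunk 5: at line 7 remove [bnn,mgkmm] add [qhv,trbga,lfu] -> 15 lines: gxd jkh izc lerx ivd ebtui wrjq vnsa qhv trbga lfu hwni xwb miaky qewv
Final line 7: wrjq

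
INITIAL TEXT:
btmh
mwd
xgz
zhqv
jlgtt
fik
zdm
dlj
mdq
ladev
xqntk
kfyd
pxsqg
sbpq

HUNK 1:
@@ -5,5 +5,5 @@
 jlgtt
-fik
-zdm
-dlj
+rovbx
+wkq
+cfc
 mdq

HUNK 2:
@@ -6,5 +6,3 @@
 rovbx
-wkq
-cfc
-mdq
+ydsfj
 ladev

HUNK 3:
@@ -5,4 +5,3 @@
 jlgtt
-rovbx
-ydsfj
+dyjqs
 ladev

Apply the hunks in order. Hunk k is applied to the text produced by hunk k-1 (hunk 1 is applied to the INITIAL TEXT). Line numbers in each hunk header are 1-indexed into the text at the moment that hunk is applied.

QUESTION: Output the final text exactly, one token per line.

Hunk 1: at line 5 remove [fik,zdm,dlj] add [rovbx,wkq,cfc] -> 14 lines: btmh mwd xgz zhqv jlgtt rovbx wkq cfc mdq ladev xqntk kfyd pxsqg sbpq
Hunk 2: at line 6 remove [wkq,cfc,mdq] add [ydsfj] -> 12 lines: btmh mwd xgz zhqv jlgtt rovbx ydsfj ladev xqntk kfyd pxsqg sbpq
Hunk 3: at line 5 remove [rovbx,ydsfj] add [dyjqs] -> 11 lines: btmh mwd xgz zhqv jlgtt dyjqs ladev xqntk kfyd pxsqg sbpq

Answer: btmh
mwd
xgz
zhqv
jlgtt
dyjqs
ladev
xqntk
kfyd
pxsqg
sbpq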